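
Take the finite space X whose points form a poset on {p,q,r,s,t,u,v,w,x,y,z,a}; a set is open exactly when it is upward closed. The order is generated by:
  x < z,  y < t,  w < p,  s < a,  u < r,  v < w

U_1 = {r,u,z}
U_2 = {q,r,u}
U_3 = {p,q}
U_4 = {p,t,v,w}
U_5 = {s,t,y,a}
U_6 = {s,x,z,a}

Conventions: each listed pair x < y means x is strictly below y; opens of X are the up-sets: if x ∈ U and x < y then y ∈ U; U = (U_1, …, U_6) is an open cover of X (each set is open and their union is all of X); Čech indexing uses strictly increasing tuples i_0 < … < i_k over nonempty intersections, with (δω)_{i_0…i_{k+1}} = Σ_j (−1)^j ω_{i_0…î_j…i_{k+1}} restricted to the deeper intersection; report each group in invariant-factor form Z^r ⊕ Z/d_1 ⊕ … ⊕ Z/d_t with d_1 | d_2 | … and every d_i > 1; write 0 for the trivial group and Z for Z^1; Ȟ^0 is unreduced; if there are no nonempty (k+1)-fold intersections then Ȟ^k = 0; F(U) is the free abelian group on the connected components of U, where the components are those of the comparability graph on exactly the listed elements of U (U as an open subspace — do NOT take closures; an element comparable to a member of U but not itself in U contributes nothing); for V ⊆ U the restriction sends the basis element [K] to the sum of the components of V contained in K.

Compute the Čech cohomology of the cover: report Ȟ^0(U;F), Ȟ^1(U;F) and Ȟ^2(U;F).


Ȟ^0(U;F) ≅ Z^6; Ȟ^1(U;F) ≅ 0; Ȟ^2(U;F) ≅ 0

nerve simplices:
  U12={r,u} U16={z} U23={q} U34={p} U45={t} U56={s,a}
components per intersection:
  U1: {r,u} {z}
  U2: {q} {r,u}
  U3: {p} {q}
  U4: {p,v,w} {t}
  U5: {s,a} {t,y}
  U6: {s,a} {x,z}
  U12: {r,u}
  U16: {z}
  U23: {q}
  U34: {p}
  U45: {t}
  U56: {s,a}
C dims 12,6; δ0: rk 6, SNF 1^6
degree 0: 12−6−0 = 6 → Ȟ^0 ≅ Z^6
degree 1: 6−0−6 = 0 → Ȟ^1 ≅ 0
degree 2: 0−0−0 = 0 → Ȟ^2 ≅ 0


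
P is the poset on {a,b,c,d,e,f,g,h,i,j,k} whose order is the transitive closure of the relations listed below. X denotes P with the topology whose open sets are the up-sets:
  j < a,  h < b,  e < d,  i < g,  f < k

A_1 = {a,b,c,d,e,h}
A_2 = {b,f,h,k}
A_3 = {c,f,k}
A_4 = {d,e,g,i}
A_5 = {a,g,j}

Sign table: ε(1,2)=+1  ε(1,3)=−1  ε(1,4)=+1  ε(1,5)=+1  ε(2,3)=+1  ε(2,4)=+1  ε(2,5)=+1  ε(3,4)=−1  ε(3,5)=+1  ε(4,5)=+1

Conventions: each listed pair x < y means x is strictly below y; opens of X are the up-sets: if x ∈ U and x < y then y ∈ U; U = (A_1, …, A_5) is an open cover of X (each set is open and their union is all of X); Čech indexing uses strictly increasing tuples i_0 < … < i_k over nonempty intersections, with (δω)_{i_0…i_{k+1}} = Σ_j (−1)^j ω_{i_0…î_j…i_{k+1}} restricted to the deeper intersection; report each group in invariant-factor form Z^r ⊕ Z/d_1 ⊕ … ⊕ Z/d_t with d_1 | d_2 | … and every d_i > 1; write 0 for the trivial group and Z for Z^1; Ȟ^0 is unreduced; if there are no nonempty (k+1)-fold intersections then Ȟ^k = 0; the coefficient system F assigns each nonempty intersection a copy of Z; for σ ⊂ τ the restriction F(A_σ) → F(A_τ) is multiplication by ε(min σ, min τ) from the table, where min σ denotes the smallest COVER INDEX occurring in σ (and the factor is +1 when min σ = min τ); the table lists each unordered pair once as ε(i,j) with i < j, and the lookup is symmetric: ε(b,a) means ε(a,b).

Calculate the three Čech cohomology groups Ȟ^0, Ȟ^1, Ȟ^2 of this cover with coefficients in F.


nerve simplices:
  A12={b,h} A13={c} A14={d,e} A15={a} A23={f,k} A45={g}
C dims 5,6; δ0: rk 5, SNF 1^4·2
degree 0: 5−5−0 = 0 → Ȟ^0 ≅ 0
degree 1: 6−0−5 = 1 plus torsion [2] → Ȟ^1 ≅ Z ⊕ Z/2
degree 2: 0−0−0 = 0 → Ȟ^2 ≅ 0

Ȟ^0(U;F) ≅ 0,  Ȟ^1(U;F) ≅ Z ⊕ Z/2,  Ȟ^2(U;F) ≅ 0


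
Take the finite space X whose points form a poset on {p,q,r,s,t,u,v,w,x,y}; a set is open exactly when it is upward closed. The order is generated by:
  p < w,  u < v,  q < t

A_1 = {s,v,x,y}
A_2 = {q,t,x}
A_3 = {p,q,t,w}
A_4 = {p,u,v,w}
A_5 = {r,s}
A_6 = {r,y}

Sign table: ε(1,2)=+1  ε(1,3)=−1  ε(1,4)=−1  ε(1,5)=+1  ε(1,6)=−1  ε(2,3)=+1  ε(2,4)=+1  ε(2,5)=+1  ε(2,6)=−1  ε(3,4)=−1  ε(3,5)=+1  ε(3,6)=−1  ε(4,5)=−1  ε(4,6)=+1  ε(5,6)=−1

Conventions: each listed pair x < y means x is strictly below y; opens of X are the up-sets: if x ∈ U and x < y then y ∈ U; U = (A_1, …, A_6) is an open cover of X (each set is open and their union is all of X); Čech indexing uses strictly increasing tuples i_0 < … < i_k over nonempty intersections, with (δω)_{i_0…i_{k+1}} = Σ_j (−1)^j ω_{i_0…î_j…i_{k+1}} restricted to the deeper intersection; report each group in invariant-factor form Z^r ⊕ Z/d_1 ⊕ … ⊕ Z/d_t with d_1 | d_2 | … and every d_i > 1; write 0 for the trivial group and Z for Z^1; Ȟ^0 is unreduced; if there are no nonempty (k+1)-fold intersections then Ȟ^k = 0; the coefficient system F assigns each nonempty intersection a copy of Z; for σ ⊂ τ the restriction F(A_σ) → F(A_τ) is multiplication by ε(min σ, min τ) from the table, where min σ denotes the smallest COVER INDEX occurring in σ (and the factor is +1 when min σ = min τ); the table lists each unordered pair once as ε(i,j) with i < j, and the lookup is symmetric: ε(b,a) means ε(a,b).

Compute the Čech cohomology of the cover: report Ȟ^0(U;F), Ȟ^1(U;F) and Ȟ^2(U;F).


Ȟ^0(U;F) ≅ Z, Ȟ^1(U;F) ≅ Z^2 and Ȟ^2(U;F) ≅ 0

nerve simplices:
  A12={x} A14={v} A15={s} A16={y} A23={q,t} A34={p,w} A56={r}
C dims 6,7; δ0: rk 5, SNF 1^5
degree 0: 6−5−0 = 1 → Ȟ^0 ≅ Z
degree 1: 7−0−5 = 2 → Ȟ^1 ≅ Z^2
degree 2: 0−0−0 = 0 → Ȟ^2 ≅ 0


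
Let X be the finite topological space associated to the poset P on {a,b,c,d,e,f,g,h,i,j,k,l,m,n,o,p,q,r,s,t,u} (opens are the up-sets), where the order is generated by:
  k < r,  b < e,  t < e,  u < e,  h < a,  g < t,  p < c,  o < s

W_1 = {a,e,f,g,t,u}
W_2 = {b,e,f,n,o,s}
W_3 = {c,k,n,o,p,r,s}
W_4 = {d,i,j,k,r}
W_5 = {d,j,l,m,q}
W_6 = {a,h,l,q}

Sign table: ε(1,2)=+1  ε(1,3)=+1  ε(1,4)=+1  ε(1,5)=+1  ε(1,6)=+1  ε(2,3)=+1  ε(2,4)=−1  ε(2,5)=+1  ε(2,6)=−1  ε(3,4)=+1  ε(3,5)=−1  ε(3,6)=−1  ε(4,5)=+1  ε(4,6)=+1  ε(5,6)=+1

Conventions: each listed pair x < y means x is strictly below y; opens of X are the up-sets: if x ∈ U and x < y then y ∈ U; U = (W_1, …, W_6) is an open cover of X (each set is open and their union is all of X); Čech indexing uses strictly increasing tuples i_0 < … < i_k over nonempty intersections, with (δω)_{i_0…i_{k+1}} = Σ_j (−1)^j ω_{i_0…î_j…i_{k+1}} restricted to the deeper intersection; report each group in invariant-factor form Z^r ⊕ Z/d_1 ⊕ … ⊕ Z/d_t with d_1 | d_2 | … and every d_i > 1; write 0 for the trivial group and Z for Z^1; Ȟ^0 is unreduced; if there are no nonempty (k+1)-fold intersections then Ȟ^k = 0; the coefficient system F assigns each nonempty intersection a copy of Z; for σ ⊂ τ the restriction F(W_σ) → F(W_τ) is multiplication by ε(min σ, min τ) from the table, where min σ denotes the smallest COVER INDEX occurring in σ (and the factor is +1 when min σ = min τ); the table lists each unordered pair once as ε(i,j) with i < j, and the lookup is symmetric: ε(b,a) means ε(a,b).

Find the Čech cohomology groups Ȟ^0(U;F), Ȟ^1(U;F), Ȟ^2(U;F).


nerve simplices:
  W12={e,f} W16={a} W23={n,o,s} W34={k,r} W45={d,j} W56={l,q}
C dims 6,6; δ0: rk 5, SNF 1^5
degree 0: 6−5−0 = 1 → Ȟ^0 ≅ Z
degree 1: 6−0−5 = 1 → Ȟ^1 ≅ Z
degree 2: 0−0−0 = 0 → Ȟ^2 ≅ 0

Ȟ^0(U;F) ≅ Z; Ȟ^1(U;F) ≅ Z; Ȟ^2(U;F) ≅ 0


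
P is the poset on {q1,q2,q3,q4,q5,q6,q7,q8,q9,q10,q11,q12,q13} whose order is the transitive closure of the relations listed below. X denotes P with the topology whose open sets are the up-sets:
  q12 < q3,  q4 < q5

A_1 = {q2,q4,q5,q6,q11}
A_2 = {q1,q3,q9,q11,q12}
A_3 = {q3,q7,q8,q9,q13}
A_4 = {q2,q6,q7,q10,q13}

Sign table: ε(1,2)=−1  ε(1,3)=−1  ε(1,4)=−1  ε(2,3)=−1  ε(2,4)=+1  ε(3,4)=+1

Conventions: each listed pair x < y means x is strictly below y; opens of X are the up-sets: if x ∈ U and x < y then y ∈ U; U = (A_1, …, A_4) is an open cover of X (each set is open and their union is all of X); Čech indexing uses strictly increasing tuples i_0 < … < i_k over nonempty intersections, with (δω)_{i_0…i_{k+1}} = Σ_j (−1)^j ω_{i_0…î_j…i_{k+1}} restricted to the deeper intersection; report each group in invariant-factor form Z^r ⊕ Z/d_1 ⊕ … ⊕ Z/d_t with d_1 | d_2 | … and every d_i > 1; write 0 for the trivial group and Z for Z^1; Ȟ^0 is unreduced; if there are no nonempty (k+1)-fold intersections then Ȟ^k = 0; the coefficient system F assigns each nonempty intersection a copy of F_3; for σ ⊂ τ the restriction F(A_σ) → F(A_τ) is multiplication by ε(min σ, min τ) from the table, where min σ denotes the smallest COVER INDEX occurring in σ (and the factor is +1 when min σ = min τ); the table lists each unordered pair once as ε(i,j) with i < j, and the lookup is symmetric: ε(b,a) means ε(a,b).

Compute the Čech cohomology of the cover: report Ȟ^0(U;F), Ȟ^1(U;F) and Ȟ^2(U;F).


Ȟ^0 = 0,  Ȟ^1 = 0,  Ȟ^2 = 0

intersection data:
  A12={q11} A14={q2,q6} A23={q3,q9} A34={q7,q13}
C dims 4,4; δ0: rk_F3 4
Ȟ^0 = (4 − 4) − 0 = 0, so Ȟ^0 ≅ 0
Ȟ^1 = (4 − 0) − 4 = 0, so Ȟ^1 ≅ 0
Ȟ^2 = (0 − 0) − 0 = 0, so Ȟ^2 ≅ 0


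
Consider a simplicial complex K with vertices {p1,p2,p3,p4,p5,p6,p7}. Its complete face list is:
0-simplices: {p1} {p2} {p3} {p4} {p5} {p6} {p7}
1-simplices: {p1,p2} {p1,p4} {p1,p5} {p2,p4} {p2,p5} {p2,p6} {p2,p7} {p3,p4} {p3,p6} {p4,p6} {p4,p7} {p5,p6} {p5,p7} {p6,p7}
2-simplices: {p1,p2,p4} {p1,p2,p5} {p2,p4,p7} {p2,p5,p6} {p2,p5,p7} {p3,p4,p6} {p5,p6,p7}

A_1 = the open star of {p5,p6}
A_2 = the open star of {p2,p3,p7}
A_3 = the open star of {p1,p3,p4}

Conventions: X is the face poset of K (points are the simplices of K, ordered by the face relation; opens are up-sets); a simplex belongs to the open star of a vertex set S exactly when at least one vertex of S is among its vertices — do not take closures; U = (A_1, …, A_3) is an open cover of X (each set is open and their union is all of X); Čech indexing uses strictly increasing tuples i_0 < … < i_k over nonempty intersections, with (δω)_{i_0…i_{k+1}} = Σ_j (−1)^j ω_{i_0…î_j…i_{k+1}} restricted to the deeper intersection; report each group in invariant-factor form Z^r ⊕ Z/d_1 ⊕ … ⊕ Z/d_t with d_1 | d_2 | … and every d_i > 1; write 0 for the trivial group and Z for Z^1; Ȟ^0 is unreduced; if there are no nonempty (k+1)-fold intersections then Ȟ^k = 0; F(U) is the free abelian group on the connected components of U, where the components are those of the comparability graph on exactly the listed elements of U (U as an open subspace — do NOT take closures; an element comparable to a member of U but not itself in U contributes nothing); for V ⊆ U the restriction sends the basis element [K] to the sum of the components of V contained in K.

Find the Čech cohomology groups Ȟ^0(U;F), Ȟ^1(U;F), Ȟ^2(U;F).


Ȟ^0 ≅ Z, Ȟ^1 ≅ Z, Ȟ^2 ≅ 0

intersection data:
  A1={{p5},{p6},{p1,p5},{p2,p5},{p2,p6},{p3,p6},{p4,p6},{p5,p6},{p5,p7},{p6,p7},{p1,p2,p5},{p2,p5,p6},{p2,p5,p7},{p3,p4,p6},{p5,p6,p7}} A2={{p2},{p3},{p7},{p1,p2},{p2,p4},{p2,p5},{p2,p6},{p2,p7},{p3,p4},{p3,p6},{p4,p7},{p5,p7},{p6,p7},{p1,p2,p4},{p1,p2,p5},{p2,p4,p7},{p2,p5,p6},{p2,p5,p7},{p3,p4,p6},{p5,p6,p7}} A3={{p1},{p3},{p4},{p1,p2},{p1,p4},{p1,p5},{p2,p4},{p3,p4},{p3,p6},{p4,p6},{p4,p7},{p1,p2,p4},{p1,p2,p5},{p2,p4,p7},{p3,p4,p6}}
  A12={{p2,p5},{p2,p6},{p3,p6},{p5,p7},{p6,p7},{p1,p2,p5},{p2,p5,p6},{p2,p5,p7},{p3,p4,p6},{p5,p6,p7}} A13={{p1,p5},{p3,p6},{p4,p6},{p1,p2,p5},{p3,p4,p6}} A23={{p3},{p1,p2},{p2,p4},{p3,p4},{p3,p6},{p4,p7},{p1,p2,p4},{p1,p2,p5},{p2,p4,p7},{p3,p4,p6}}
  A123={{p3,p6},{p1,p2,p5},{p3,p4,p6}}
components per intersection:
  A1: {{p5},{p6},{p1,p5},{p2,p5},{p2,p6},{p3,p6},{p4,p6},{p5,p6},{p5,p7},{p6,p7},{p1,p2,p5},{p2,p5,p6},{p2,p5,p7},{p3,p4,p6},{p5,p6,p7}}
  A2: {{p2},{p7},{p1,p2},{p2,p4},{p2,p5},{p2,p6},{p2,p7},{p4,p7},{p5,p7},{p6,p7},{p1,p2,p4},{p1,p2,p5},{p2,p4,p7},{p2,p5,p6},{p2,p5,p7},{p5,p6,p7}} {{p3},{p3,p4},{p3,p6},{p3,p4,p6}}
  A3: {{p1},{p3},{p4},{p1,p2},{p1,p4},{p1,p5},{p2,p4},{p3,p4},{p3,p6},{p4,p6},{p4,p7},{p1,p2,p4},{p1,p2,p5},{p2,p4,p7},{p3,p4,p6}}
  A12: {{p2,p5},{p2,p6},{p5,p7},{p6,p7},{p1,p2,p5},{p2,p5,p6},{p2,p5,p7},{p5,p6,p7}} {{p3,p6},{p3,p4,p6}}
  A13: {{p1,p5},{p1,p2,p5}} {{p3,p6},{p4,p6},{p3,p4,p6}}
  A23: {{p3},{p3,p4},{p3,p6},{p3,p4,p6}} {{p1,p2},{p2,p4},{p4,p7},{p1,p2,p4},{p1,p2,p5},{p2,p4,p7}}
  A123: {{p3,p6},{p3,p4,p6}} {{p1,p2,p5}}
C dims 4,6,2; δ0: rk 3, SNF 1^3; δ1: rk 2, SNF 1^2
Ȟ^0 = (4 − 3) − 0 = 1, so Ȟ^0 ≅ Z
Ȟ^1 = (6 − 2) − 3 = 1, so Ȟ^1 ≅ Z
Ȟ^2 = (2 − 0) − 2 = 0, so Ȟ^2 ≅ 0


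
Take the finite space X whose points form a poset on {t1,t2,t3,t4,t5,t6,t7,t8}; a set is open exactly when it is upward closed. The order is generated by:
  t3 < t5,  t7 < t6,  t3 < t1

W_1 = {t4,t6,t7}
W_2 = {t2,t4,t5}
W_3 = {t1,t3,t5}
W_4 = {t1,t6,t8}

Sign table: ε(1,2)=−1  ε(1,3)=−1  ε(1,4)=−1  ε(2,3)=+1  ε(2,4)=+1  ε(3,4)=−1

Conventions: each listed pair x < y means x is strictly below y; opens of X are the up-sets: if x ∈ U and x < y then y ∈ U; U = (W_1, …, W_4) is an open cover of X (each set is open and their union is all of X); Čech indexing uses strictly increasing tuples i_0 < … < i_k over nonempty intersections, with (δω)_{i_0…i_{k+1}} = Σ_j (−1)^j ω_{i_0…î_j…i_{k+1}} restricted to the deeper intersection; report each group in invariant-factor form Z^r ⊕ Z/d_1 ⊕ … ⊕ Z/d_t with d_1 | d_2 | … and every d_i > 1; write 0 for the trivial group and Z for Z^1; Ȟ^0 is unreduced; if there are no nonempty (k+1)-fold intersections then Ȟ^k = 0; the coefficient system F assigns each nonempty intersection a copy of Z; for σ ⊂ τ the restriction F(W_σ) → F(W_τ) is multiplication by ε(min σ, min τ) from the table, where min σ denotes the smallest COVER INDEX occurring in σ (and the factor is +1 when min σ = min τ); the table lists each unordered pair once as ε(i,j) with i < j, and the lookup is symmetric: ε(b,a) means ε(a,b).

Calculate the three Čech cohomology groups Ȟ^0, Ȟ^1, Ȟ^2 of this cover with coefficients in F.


Ȟ^0 ≅ 0; Ȟ^1 ≅ Z/2; Ȟ^2 ≅ 0

nerve of the cover:
  W12={t4} W14={t6} W23={t5} W34={t1}
C dims 4,4; δ0: rk 4, SNF 1^3·2
Ȟ^0 = (4 − 4) − 0 = 0, so Ȟ^0 ≅ 0
Ȟ^1 = (4 − 0) − 4 = 0 plus torsion [2], so Ȟ^1 ≅ Z/2
Ȟ^2 = (0 − 0) − 0 = 0, so Ȟ^2 ≅ 0


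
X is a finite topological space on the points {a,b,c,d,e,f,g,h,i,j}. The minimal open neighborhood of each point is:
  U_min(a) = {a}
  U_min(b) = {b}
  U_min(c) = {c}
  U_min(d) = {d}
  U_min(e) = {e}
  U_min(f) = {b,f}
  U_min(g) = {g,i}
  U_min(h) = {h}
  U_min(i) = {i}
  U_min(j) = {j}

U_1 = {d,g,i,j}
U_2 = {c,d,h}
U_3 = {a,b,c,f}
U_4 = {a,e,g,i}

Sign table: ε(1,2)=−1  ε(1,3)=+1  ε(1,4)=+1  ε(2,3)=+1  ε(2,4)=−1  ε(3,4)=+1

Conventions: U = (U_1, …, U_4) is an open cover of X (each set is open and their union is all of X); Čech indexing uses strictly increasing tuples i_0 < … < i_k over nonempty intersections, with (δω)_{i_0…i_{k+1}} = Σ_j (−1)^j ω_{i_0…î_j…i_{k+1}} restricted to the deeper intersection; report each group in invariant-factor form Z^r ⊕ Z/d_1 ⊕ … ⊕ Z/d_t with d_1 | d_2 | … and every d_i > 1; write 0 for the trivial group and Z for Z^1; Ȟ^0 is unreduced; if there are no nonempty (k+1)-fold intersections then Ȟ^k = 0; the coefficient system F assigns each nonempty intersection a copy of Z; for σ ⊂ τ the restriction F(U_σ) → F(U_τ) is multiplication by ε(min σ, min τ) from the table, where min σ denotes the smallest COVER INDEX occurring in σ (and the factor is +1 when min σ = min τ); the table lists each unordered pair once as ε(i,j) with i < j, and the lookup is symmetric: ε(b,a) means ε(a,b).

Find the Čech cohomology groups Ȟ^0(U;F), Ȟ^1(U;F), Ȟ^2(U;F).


intersection data:
  U12={d} U14={g,i} U23={c} U34={a}
C dims 4,4; δ0: rk 4, SNF 1^3·2
Ȟ^0 = (4 − 4) − 0 = 0, so Ȟ^0 ≅ 0
Ȟ^1 = (4 − 0) − 4 = 0 plus torsion [2], so Ȟ^1 ≅ Z/2
Ȟ^2 = (0 − 0) − 0 = 0, so Ȟ^2 ≅ 0

Ȟ^0 = 0,  Ȟ^1 = Z/2,  Ȟ^2 = 0


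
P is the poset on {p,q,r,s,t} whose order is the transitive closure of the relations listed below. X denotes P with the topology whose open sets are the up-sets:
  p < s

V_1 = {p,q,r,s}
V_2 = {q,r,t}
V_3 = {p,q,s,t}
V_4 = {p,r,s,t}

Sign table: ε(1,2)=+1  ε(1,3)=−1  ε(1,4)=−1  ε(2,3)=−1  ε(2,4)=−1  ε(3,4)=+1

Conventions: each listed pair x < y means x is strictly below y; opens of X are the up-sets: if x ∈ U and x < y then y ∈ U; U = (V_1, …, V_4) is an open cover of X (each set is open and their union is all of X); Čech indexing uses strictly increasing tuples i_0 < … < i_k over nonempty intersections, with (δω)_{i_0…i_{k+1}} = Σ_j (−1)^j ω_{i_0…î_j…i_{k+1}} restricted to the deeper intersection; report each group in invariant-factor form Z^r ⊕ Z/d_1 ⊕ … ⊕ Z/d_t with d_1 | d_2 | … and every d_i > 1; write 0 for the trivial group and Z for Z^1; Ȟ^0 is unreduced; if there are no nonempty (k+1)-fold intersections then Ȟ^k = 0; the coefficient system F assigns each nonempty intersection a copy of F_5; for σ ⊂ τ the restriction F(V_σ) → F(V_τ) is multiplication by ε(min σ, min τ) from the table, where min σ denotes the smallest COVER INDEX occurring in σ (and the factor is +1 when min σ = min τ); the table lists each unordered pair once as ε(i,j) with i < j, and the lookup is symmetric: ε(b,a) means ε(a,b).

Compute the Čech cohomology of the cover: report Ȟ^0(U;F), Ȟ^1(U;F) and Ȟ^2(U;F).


nerve simplices:
  V12={q,r} V13={p,q,s} V14={p,r,s} V23={q,t} V24={r,t} V34={p,s,t}
  V123={q} V124={r} V134={p,s} V234={t}
C dims 4,6,4; δ0: rk_F5 3; δ1: rk_F5 3
degree 0: 4−3−0 = 1 → Ȟ^0 ≅ Z/5
degree 1: 6−3−3 = 0 → Ȟ^1 ≅ 0
degree 2: 4−0−3 = 1 → Ȟ^2 ≅ Z/5

Ȟ^0 ≅ Z/5, Ȟ^1 ≅ 0, Ȟ^2 ≅ Z/5


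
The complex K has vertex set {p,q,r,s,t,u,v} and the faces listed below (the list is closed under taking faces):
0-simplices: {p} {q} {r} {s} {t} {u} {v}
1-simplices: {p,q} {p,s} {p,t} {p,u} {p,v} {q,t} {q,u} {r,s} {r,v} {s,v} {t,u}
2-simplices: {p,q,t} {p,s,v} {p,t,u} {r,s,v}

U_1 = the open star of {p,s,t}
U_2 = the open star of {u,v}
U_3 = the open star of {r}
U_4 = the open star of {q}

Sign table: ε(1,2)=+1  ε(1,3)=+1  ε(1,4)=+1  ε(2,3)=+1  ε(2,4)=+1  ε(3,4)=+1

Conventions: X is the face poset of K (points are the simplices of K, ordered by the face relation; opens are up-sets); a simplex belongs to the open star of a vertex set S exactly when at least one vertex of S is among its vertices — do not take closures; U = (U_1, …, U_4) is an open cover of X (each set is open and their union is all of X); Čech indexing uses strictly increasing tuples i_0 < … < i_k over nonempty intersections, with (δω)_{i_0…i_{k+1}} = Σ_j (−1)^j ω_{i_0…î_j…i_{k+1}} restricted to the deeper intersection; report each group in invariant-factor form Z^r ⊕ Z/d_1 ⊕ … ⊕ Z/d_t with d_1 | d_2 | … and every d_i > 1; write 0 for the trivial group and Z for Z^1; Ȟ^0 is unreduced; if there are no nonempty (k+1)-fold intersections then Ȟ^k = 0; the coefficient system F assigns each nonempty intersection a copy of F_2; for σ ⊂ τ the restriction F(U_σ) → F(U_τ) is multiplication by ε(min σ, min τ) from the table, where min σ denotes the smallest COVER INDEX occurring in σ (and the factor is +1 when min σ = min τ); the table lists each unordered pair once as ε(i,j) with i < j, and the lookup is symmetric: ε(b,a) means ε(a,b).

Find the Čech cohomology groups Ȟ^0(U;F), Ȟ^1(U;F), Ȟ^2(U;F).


cover nerve:
  U1={{p},{s},{t},{p,q},{p,s},{p,t},{p,u},{p,v},{q,t},{r,s},{s,v},{t,u},{p,q,t},{p,s,v},{p,t,u},{r,s,v}} U2={{u},{v},{p,u},{p,v},{q,u},{r,v},{s,v},{t,u},{p,s,v},{p,t,u},{r,s,v}} U3={{r},{r,s},{r,v},{r,s,v}} U4={{q},{p,q},{q,t},{q,u},{p,q,t}}
  U12={{p,u},{p,v},{s,v},{t,u},{p,s,v},{p,t,u},{r,s,v}} U13={{r,s},{r,s,v}} U14={{p,q},{q,t},{p,q,t}} U23={{r,v},{r,s,v}} U24={{q,u}}
  U123={{r,s,v}}
C dims 4,5,1; δ0: rk_F2 3; δ1: rk_F2 1
Ȟ^0: (4−3)−0=1 ⇒ Z/2
Ȟ^1: (5−1)−3=1 ⇒ Z/2
Ȟ^2: (1−0)−1=0 ⇒ 0

Ȟ^0(U;F) ≅ Z/2, Ȟ^1(U;F) ≅ Z/2, Ȟ^2(U;F) ≅ 0


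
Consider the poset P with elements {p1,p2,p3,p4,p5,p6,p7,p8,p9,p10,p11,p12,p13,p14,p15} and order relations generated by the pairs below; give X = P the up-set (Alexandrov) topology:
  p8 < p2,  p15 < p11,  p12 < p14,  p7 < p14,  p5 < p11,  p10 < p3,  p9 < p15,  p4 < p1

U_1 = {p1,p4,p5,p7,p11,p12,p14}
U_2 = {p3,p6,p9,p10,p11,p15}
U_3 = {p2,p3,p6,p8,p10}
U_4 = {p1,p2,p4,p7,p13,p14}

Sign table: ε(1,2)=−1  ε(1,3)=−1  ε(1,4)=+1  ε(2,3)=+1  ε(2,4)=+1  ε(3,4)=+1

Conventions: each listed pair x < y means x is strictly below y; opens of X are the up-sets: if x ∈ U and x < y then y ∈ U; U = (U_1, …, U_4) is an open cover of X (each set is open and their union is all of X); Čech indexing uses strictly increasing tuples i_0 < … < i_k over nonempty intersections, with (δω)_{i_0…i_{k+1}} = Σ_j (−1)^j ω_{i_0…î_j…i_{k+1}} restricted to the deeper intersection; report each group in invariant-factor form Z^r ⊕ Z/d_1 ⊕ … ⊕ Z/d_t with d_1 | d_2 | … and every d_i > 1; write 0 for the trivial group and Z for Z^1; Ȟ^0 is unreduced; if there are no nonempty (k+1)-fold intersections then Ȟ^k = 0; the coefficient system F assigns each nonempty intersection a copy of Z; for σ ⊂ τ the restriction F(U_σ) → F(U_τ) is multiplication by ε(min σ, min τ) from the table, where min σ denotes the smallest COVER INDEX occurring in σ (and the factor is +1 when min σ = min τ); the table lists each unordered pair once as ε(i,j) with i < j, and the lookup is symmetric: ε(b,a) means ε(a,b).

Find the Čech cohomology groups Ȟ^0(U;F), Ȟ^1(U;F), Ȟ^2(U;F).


cover nerve:
  U12={p11} U14={p1,p4,p7,p14} U23={p3,p6,p10} U34={p2}
C dims 4,4; δ0: rk 4, SNF 1^3·2
Ȟ^0: (4−4)−0=0 ⇒ 0
Ȟ^1: (4−0)−4=0 plus torsion [2] ⇒ Z/2
Ȟ^2: (0−0)−0=0 ⇒ 0

Ȟ^0 ≅ 0, Ȟ^1 ≅ Z/2 and Ȟ^2 ≅ 0


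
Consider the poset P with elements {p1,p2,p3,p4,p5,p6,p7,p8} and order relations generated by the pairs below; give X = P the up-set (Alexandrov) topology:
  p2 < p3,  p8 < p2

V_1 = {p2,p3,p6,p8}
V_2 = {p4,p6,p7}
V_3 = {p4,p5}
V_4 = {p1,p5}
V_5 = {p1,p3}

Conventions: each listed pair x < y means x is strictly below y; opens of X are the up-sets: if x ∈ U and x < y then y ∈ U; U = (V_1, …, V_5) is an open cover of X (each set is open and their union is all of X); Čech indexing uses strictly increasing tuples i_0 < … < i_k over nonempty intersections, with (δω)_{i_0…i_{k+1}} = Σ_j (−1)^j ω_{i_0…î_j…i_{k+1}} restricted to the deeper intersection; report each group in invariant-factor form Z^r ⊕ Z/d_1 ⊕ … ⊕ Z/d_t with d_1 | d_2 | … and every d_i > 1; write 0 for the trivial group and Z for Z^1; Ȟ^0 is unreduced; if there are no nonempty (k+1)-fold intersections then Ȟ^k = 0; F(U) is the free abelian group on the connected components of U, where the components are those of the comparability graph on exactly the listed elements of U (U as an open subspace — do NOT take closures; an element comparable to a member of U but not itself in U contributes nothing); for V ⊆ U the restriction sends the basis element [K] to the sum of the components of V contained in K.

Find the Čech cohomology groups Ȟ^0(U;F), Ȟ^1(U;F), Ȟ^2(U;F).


intersection data:
  V12={p6} V15={p3} V23={p4} V34={p5} V45={p1}
components per intersection:
  V1: {p2,p3,p8} {p6}
  V2: {p4} {p6} {p7}
  V3: {p4} {p5}
  V4: {p1} {p5}
  V5: {p1} {p3}
  V12: {p6}
  V15: {p3}
  V23: {p4}
  V34: {p5}
  V45: {p1}
C dims 11,5; δ0: rk 5, SNF 1^5
Ȟ^0 = (11 − 5) − 0 = 6, so Ȟ^0 ≅ Z^6
Ȟ^1 = (5 − 0) − 5 = 0, so Ȟ^1 ≅ 0
Ȟ^2 = (0 − 0) − 0 = 0, so Ȟ^2 ≅ 0

Ȟ^0(U;F) ≅ Z^6, Ȟ^1(U;F) ≅ 0 and Ȟ^2(U;F) ≅ 0


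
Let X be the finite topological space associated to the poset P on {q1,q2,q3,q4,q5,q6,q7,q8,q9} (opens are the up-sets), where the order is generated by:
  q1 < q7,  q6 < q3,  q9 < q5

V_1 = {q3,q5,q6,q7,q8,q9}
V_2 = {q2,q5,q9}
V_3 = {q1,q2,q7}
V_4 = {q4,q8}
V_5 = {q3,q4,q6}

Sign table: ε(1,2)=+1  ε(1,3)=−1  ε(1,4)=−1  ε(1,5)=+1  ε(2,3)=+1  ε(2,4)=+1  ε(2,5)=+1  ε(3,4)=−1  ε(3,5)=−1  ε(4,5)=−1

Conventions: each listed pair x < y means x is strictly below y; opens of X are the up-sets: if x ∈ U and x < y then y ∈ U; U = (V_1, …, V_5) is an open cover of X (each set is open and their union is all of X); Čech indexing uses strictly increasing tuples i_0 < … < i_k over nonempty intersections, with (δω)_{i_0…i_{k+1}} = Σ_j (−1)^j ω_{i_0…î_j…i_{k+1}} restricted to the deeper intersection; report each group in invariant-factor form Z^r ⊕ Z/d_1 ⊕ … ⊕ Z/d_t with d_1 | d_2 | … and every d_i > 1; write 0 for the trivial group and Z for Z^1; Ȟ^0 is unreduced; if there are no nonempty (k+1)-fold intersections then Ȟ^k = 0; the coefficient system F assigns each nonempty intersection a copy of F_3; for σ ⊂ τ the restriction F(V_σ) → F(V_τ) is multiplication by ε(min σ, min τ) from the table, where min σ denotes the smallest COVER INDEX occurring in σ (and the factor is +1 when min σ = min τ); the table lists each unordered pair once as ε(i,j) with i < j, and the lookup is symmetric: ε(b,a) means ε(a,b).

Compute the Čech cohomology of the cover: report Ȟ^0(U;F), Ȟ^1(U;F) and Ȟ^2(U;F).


intersection data:
  V12={q5,q9} V13={q7} V14={q8} V15={q3,q6} V23={q2} V45={q4}
C dims 5,6; δ0: rk_F3 5
Ȟ^0 = (5 − 5) − 0 = 0, so Ȟ^0 ≅ 0
Ȟ^1 = (6 − 0) − 5 = 1, so Ȟ^1 ≅ Z/3
Ȟ^2 = (0 − 0) − 0 = 0, so Ȟ^2 ≅ 0

Ȟ^0 = 0; Ȟ^1 = Z/3; Ȟ^2 = 0


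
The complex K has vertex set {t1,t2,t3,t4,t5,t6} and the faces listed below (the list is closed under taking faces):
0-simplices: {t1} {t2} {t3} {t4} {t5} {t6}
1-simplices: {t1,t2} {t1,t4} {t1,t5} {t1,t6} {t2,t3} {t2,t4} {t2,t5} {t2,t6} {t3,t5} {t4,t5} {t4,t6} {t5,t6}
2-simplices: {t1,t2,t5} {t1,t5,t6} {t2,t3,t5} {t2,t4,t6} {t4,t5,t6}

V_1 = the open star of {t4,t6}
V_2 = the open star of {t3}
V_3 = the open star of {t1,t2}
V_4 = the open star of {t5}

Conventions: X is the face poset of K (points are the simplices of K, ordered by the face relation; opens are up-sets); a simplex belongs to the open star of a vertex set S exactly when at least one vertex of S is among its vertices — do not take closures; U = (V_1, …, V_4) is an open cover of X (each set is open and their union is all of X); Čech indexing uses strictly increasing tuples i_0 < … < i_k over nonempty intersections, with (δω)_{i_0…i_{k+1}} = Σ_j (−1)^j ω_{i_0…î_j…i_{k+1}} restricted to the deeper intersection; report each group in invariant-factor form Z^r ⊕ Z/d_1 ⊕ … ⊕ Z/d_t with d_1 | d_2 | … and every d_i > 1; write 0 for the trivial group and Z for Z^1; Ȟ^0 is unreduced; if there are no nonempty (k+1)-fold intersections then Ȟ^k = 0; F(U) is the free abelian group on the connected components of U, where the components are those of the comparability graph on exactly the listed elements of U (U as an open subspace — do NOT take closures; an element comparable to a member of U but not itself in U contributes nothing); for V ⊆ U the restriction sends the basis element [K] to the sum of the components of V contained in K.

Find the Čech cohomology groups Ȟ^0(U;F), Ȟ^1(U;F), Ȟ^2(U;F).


Ȟ^0 = Z,  Ȟ^1 = Z^2,  Ȟ^2 = 0

nerve of the cover:
  V1={{t4},{t6},{t1,t4},{t1,t6},{t2,t4},{t2,t6},{t4,t5},{t4,t6},{t5,t6},{t1,t5,t6},{t2,t4,t6},{t4,t5,t6}} V2={{t3},{t2,t3},{t3,t5},{t2,t3,t5}} V3={{t1},{t2},{t1,t2},{t1,t4},{t1,t5},{t1,t6},{t2,t3},{t2,t4},{t2,t5},{t2,t6},{t1,t2,t5},{t1,t5,t6},{t2,t3,t5},{t2,t4,t6}} V4={{t5},{t1,t5},{t2,t5},{t3,t5},{t4,t5},{t5,t6},{t1,t2,t5},{t1,t5,t6},{t2,t3,t5},{t4,t5,t6}}
  V13={{t1,t4},{t1,t6},{t2,t4},{t2,t6},{t1,t5,t6},{t2,t4,t6}} V14={{t4,t5},{t5,t6},{t1,t5,t6},{t4,t5,t6}} V23={{t2,t3},{t2,t3,t5}} V24={{t3,t5},{t2,t3,t5}} V34={{t1,t5},{t2,t5},{t1,t2,t5},{t1,t5,t6},{t2,t3,t5}}
  V134={{t1,t5,t6}} V234={{t2,t3,t5}}
components per intersection:
  V1: {{t4},{t6},{t1,t4},{t1,t6},{t2,t4},{t2,t6},{t4,t5},{t4,t6},{t5,t6},{t1,t5,t6},{t2,t4,t6},{t4,t5,t6}}
  V2: {{t3},{t2,t3},{t3,t5},{t2,t3,t5}}
  V3: {{t1},{t2},{t1,t2},{t1,t4},{t1,t5},{t1,t6},{t2,t3},{t2,t4},{t2,t5},{t2,t6},{t1,t2,t5},{t1,t5,t6},{t2,t3,t5},{t2,t4,t6}}
  V4: {{t5},{t1,t5},{t2,t5},{t3,t5},{t4,t5},{t5,t6},{t1,t2,t5},{t1,t5,t6},{t2,t3,t5},{t4,t5,t6}}
  V13: {{t1,t4}} {{t1,t6},{t1,t5,t6}} {{t2,t4},{t2,t6},{t2,t4,t6}}
  V14: {{t4,t5},{t5,t6},{t1,t5,t6},{t4,t5,t6}}
  V23: {{t2,t3},{t2,t3,t5}}
  V24: {{t3,t5},{t2,t3,t5}}
  V34: {{t1,t5},{t2,t5},{t1,t2,t5},{t1,t5,t6},{t2,t3,t5}}
  V134: {{t1,t5,t6}}
  V234: {{t2,t3,t5}}
C dims 4,7,2; δ0: rk 3, SNF 1^3; δ1: rk 2, SNF 1^2
Ȟ^0 = (4 − 3) − 0 = 1, so Ȟ^0 ≅ Z
Ȟ^1 = (7 − 2) − 3 = 2, so Ȟ^1 ≅ Z^2
Ȟ^2 = (2 − 0) − 2 = 0, so Ȟ^2 ≅ 0


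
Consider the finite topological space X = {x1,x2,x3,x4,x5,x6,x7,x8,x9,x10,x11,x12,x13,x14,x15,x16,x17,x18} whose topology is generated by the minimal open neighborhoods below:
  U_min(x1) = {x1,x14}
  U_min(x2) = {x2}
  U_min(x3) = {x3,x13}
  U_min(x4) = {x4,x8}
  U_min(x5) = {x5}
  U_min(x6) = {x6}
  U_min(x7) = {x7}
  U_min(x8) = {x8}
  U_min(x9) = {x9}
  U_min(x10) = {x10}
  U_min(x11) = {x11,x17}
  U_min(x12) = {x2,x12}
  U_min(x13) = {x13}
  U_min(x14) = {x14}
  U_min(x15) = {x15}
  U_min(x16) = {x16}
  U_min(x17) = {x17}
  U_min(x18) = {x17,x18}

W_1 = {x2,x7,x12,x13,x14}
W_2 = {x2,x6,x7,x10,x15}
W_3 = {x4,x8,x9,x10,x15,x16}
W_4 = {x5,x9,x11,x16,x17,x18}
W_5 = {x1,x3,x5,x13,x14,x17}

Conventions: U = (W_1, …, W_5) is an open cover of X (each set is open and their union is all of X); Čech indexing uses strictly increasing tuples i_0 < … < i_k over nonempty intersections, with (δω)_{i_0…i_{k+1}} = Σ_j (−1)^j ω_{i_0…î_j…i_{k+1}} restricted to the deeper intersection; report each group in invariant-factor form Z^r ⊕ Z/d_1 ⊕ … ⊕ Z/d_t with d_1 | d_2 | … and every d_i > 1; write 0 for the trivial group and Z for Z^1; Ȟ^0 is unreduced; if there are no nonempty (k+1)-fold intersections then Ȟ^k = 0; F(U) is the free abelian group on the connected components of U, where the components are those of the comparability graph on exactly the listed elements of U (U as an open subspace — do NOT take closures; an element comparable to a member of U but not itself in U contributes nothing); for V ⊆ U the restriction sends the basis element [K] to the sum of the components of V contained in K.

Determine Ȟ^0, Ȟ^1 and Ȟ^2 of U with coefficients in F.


Ȟ^0(U;F) ≅ Z^12, Ȟ^1(U;F) ≅ 0, Ȟ^2(U;F) ≅ 0

intersection data:
  W12={x2,x7} W15={x13,x14} W23={x10,x15} W34={x9,x16} W45={x5,x17}
components per intersection:
  W1: {x2,x12} {x7} {x13} {x14}
  W2: {x2} {x6} {x7} {x10} {x15}
  W3: {x4,x8} {x9} {x10} {x15} {x16}
  W4: {x5} {x9} {x11,x17,x18} {x16}
  W5: {x1,x14} {x3,x13} {x5} {x17}
  W12: {x2} {x7}
  W15: {x13} {x14}
  W23: {x10} {x15}
  W34: {x9} {x16}
  W45: {x5} {x17}
C dims 22,10; δ0: rk 10, SNF 1^10
Ȟ^0 = (22 − 10) − 0 = 12, so Ȟ^0 ≅ Z^12
Ȟ^1 = (10 − 0) − 10 = 0, so Ȟ^1 ≅ 0
Ȟ^2 = (0 − 0) − 0 = 0, so Ȟ^2 ≅ 0


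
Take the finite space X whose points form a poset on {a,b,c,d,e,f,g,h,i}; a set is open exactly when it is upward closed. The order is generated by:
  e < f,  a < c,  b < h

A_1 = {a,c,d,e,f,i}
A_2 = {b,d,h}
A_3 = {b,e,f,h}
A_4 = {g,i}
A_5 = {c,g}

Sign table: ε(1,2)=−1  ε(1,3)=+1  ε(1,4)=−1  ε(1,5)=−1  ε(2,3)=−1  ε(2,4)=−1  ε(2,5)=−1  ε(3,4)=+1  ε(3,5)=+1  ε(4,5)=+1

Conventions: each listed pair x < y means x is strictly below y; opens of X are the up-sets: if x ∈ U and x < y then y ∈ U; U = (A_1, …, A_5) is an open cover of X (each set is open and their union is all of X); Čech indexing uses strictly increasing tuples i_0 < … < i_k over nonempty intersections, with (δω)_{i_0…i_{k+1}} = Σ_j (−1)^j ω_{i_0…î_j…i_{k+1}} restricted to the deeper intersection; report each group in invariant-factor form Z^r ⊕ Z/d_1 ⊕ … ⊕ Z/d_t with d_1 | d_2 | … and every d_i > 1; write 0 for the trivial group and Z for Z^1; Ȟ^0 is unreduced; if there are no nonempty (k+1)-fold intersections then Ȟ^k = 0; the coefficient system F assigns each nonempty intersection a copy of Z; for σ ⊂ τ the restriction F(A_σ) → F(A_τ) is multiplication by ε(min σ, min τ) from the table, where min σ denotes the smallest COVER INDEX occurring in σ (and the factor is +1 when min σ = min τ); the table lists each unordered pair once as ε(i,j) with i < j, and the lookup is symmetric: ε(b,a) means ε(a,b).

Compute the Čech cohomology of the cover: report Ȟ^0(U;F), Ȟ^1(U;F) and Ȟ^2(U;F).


intersection data:
  A12={d} A13={e,f} A14={i} A15={c} A23={b,h} A45={g}
C dims 5,6; δ0: rk 4, SNF 1^4
Ȟ^0 = (5 − 4) − 0 = 1, so Ȟ^0 ≅ Z
Ȟ^1 = (6 − 0) − 4 = 2, so Ȟ^1 ≅ Z^2
Ȟ^2 = (0 − 0) − 0 = 0, so Ȟ^2 ≅ 0

Ȟ^0 ≅ Z, Ȟ^1 ≅ Z^2, Ȟ^2 ≅ 0


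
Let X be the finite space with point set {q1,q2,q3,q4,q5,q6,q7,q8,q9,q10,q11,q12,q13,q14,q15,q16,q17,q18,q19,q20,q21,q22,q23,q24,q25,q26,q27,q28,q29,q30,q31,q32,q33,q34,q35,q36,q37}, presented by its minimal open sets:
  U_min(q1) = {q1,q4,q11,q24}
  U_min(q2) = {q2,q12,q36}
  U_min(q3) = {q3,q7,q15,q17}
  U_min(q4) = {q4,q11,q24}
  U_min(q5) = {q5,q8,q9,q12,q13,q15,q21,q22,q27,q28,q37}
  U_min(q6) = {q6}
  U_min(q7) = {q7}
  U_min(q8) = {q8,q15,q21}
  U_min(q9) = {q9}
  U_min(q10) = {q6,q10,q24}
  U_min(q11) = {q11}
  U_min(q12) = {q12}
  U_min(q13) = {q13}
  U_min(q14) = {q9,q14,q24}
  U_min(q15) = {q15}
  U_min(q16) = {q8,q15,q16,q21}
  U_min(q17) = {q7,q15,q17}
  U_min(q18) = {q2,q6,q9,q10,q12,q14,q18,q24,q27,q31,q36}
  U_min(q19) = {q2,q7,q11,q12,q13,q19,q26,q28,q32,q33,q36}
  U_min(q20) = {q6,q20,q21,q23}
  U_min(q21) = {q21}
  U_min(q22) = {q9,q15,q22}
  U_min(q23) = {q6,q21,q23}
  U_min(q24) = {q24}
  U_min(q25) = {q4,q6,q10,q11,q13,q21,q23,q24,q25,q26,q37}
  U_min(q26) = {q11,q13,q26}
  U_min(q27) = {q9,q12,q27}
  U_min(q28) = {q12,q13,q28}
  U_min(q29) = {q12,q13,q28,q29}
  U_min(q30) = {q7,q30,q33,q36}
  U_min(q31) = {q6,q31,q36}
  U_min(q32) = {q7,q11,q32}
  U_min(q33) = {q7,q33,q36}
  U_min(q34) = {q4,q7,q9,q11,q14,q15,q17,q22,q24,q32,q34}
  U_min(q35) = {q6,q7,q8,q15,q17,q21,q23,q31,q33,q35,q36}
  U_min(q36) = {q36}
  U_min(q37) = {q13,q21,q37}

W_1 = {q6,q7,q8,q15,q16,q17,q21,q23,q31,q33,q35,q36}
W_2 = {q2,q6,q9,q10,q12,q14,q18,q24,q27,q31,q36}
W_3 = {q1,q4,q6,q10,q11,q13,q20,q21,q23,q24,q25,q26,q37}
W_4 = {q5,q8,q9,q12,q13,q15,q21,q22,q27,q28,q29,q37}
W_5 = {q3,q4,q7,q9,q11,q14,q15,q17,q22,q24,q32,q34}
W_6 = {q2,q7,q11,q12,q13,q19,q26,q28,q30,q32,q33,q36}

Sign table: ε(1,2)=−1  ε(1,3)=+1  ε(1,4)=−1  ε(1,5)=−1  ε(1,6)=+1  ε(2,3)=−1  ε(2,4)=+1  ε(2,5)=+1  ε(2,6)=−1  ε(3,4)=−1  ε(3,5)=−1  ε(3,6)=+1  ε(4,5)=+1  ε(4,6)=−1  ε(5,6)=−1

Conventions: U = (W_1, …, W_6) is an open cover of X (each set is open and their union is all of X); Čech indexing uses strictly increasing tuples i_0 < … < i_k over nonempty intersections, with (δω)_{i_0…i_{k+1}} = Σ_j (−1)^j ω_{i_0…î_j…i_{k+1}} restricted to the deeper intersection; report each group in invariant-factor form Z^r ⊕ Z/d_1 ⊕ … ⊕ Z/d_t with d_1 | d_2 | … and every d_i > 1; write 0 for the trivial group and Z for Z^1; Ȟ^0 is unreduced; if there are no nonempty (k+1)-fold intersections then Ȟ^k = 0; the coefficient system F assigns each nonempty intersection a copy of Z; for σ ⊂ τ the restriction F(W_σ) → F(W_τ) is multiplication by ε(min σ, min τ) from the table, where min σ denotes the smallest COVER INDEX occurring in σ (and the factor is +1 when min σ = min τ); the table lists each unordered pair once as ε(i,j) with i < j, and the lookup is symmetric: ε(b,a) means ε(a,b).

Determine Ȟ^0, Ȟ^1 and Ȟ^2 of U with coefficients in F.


Ȟ^0 ≅ Z, Ȟ^1 ≅ 0 and Ȟ^2 ≅ Z/2

intersection data:
  W12={q6,q31,q36} W13={q6,q21,q23} W14={q8,q15,q21} W15={q7,q15,q17} W16={q7,q33,q36} W23={q6,q10,q24} W24={q9,q12,q27} W25={q9,q14,q24} W26={q2,q12,q36} W34={q13,q21,q37} W35={q4,q11,q24} W36={q11,q13,q26} W45={q9,q15,q22} W46={q12,q13,q28} W56={q7,q11,q32}
  W123={q6} W126={q36} W134={q21} W145={q15} W156={q7} W235={q24} W245={q9} W246={q12} W346={q13} W356={q11}
C dims 6,15,10; δ0: rk 5, SNF 1^5; δ1: rk 10, SNF 1^9·2
Ȟ^0 = (6 − 5) − 0 = 1, so Ȟ^0 ≅ Z
Ȟ^1 = (15 − 10) − 5 = 0, so Ȟ^1 ≅ 0
Ȟ^2 = (10 − 0) − 10 = 0 plus torsion [2], so Ȟ^2 ≅ Z/2


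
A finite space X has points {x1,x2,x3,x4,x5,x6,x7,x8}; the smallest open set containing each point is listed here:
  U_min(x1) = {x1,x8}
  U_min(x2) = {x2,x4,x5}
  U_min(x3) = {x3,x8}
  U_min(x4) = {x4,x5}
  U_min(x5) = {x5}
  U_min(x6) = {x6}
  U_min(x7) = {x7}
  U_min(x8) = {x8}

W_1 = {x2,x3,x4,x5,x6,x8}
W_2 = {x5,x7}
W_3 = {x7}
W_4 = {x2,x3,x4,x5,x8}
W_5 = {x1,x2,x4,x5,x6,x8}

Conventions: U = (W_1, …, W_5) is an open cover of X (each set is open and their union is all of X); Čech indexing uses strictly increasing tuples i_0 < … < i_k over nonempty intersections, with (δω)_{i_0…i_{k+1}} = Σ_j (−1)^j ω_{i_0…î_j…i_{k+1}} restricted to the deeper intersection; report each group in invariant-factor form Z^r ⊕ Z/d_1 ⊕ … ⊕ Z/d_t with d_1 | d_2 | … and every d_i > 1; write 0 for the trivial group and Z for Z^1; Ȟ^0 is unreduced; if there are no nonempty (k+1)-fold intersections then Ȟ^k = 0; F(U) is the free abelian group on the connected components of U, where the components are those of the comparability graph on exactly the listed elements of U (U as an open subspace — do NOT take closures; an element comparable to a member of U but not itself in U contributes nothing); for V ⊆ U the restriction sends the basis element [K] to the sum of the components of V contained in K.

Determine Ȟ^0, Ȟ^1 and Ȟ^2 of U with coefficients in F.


Ȟ^0(U;F) ≅ Z^4, Ȟ^1(U;F) ≅ 0, Ȟ^2(U;F) ≅ 0

cover nerve:
  W12={x5} W14={x2,x3,x4,x5,x8} W15={x2,x4,x5,x6,x8} W23={x7} W24={x5} W25={x5} W45={x2,x4,x5,x8}
  W124={x5} W125={x5} W145={x2,x4,x5,x8} W245={x5}
  W1245={x5}
components per intersection:
  W1: {x2,x4,x5} {x3,x8} {x6}
  W2: {x5} {x7}
  W3: {x7}
  W4: {x2,x4,x5} {x3,x8}
  W5: {x1,x8} {x2,x4,x5} {x6}
  W12: {x5}
  W14: {x2,x4,x5} {x3,x8}
  W15: {x2,x4,x5} {x6} {x8}
  W23: {x7}
  W24: {x5}
  W25: {x5}
  W45: {x2,x4,x5} {x8}
  W124: {x5}
  W125: {x5}
  W145: {x2,x4,x5} {x8}
  W245: {x5}
  W1245: {x5}
C dims 11,11,5,1; δ0: rk 7, SNF 1^7; δ1: rk 4, SNF 1^4; δ2: rk 1, SNF 1^1
Ȟ^0: (11−7)−0=4 ⇒ Z^4
Ȟ^1: (11−4)−7=0 ⇒ 0
Ȟ^2: (5−1)−4=0 ⇒ 0


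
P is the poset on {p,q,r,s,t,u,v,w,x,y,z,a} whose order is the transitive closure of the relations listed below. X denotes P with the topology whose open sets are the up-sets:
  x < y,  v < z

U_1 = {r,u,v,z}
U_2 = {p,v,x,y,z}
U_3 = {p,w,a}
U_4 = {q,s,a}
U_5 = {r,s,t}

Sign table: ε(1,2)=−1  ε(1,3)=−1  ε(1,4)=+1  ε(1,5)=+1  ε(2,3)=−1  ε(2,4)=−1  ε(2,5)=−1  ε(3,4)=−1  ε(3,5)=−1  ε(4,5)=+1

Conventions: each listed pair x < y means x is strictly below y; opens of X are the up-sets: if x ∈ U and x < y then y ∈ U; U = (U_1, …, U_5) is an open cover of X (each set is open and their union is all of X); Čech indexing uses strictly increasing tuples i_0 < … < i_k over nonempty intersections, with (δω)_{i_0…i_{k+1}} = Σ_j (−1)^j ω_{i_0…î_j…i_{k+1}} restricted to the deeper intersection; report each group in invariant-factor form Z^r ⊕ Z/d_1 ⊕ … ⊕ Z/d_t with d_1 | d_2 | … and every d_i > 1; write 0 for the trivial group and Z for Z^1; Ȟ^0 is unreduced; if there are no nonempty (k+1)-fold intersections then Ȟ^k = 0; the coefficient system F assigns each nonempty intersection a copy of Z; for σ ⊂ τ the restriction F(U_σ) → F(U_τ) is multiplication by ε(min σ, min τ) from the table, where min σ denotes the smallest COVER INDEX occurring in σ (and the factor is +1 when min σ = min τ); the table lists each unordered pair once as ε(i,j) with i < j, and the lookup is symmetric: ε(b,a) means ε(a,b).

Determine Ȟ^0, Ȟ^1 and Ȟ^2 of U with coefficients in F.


Ȟ^0(U;F) ≅ 0; Ȟ^1(U;F) ≅ Z/2; Ȟ^2(U;F) ≅ 0

nonempty intersections:
  U12={v,z} U15={r} U23={p} U34={a} U45={s}
C dims 5,5; δ0: rk 5, SNF 1^4·2
Ȟ^0: (5−5)−0=0 ⇒ 0
Ȟ^1: (5−0)−5=0 plus torsion [2] ⇒ Z/2
Ȟ^2: (0−0)−0=0 ⇒ 0
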